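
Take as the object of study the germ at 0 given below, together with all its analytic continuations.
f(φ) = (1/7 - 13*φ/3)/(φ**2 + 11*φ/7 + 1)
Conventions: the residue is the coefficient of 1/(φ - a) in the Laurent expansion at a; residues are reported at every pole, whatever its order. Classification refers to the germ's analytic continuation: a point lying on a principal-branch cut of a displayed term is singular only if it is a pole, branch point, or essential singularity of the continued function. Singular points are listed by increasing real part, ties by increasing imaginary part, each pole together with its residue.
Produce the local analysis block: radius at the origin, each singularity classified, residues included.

Denominator factor (φ**2 + 11*φ/7 + 1): discriminant -75/49, complex-conjugate roots (-11/14) + ((5/14)*sqrt(3))*i and (-11/14) - ((5/14)*sqrt(3))*i; poles of order 1, moduli 1 and 1.
The radius of convergence is the smallest modulus among the singular points: 1.
The factor φ**2 + 11*φ/7 + 1 splits as (φ - a)(φ - a') with a = (-11/14) - ((5/14)*sqrt(3))*i, a' = (-11/14) + ((5/14)*sqrt(3))*i. At the order-1 pole a set g(φ) = (φ - a)*f(φ) = [1/7 - 13*φ/3] / (φ - a').
Simple pole: residue = g(a) at a = (-11/14) - ((5/14)*sqrt(3))*i, which is (-13/6) + ((149/90)*sqrt(3))*i.
The factor φ**2 + 11*φ/7 + 1 splits as (φ - a)(φ - a') with a = (-11/14) + ((5/14)*sqrt(3))*i, a' = (-11/14) - ((5/14)*sqrt(3))*i. At the order-1 pole a set g(φ) = (φ - a)*f(φ) = [1/7 - 13*φ/3] / (φ - a').
Simple pole: residue = g(a) at a = (-11/14) + ((5/14)*sqrt(3))*i, which is (-13/6) - ((149/90)*sqrt(3))*i.
List the singular points by increasing real part (a conjugate pair: the negative imaginary part first).

Radius of convergence at 0: 1.
At (-11/14) - ((5/14)*sqrt(3))*i: a pole of order 1; residue (-13/6) + ((149/90)*sqrt(3))*i.
At (-11/14) + ((5/14)*sqrt(3))*i: a pole of order 1; residue (-13/6) - ((149/90)*sqrt(3))*i.


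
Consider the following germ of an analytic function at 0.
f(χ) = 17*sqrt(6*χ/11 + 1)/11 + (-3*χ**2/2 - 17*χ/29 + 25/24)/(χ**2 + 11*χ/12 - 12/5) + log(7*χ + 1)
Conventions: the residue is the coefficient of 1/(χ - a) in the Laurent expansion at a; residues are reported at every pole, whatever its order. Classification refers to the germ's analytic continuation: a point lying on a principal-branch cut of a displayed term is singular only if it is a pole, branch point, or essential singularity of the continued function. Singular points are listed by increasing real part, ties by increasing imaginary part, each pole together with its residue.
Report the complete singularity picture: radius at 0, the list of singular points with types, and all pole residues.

Denominator factor (χ**2 + 11*χ/12 - 12/5): discriminant 7517/720, real irrational roots -11/24 + (1/120)*sqrt(37585) and -11/24 - (1/120)*sqrt(37585); poles of order 1, moduli -11/24 + (1/120)*sqrt(37585) and 11/24 + (1/120)*sqrt(37585).
Branch term (1)*log(1 - χ/(-1/7)): its argument vanishes at χ = -1/7, a logarithmic branch point, modulus 1/7.
Branch term (17/11)*sqrt(1 - χ/(-11/6)): its argument vanishes at χ = -11/6, a square-root branch point, modulus 11/6.
The radius of convergence is the smallest modulus among the singular points: 1/7.
The branch terms are analytic at -11/24 - (1/120)*sqrt(37585) and contribute nothing to the residue; only the rational part matters.
The factor χ**2 + 11*χ/12 - 12/5 splits as (χ - a)(χ - a') with a = -11/24 - (1/120)*sqrt(37585), a' = -11/24 + (1/120)*sqrt(37585). At the order-1 pole a set g(χ) = (χ - a)*(rational part) = [-3*χ**2/2 - 17*χ/29 + 25/24] / (χ - a').
Simple pole: residue = g(a) at a = -11/24 - (1/120)*sqrt(37585), which is 183/464 + (81289/17439440)*sqrt(37585).
The branch terms are analytic at -11/24 + (1/120)*sqrt(37585) and contribute nothing to the residue; only the rational part matters.
The factor χ**2 + 11*χ/12 - 12/5 splits as (χ - a)(χ - a') with a = -11/24 + (1/120)*sqrt(37585), a' = -11/24 - (1/120)*sqrt(37585). At the order-1 pole a set g(χ) = (χ - a)*(rational part) = [-3*χ**2/2 - 17*χ/29 + 25/24] / (χ - a').
Simple pole: residue = g(a) at a = -11/24 + (1/120)*sqrt(37585), which is 183/464 - (81289/17439440)*sqrt(37585).
List the singular points by increasing real part (a conjugate pair: the negative imaginary part first).

Radius of convergence at 0: 1/7.
At -11/24 - (1/120)*sqrt(37585): a pole of order 1; residue 183/464 + (81289/17439440)*sqrt(37585).
At -11/6: an algebraic (square-root) branch point.
At -1/7: a logarithmic branch point.
At -11/24 + (1/120)*sqrt(37585): a pole of order 1; residue 183/464 - (81289/17439440)*sqrt(37585).


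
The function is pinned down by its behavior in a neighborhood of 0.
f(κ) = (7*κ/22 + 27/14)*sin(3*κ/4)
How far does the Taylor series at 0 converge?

The factor sin(3*κ/4) is entire and contributes no finite singular point.
The polynomial part has no poles.
No finite singular points: the Taylor series at 0 converges everywhere.

The radius of convergence is infinite.


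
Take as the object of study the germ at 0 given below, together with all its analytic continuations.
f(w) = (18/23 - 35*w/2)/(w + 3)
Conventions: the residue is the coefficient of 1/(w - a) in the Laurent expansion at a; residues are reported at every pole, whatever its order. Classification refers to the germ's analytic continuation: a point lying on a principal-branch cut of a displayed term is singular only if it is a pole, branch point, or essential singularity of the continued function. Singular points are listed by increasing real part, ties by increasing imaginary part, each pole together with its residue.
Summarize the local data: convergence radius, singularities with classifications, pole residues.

Radius of convergence at 0: 3.
At -3: a pole of order 1; residue 2451/46.

Denominator factor (w + 3): pole of order 1 at -3, modulus 3.
The radius of convergence is the smallest modulus among the singular points: 3.
At the order-1 pole -3 set g(w) = (w - (-3))*f(w) = 18/23 - 35*w/2.
Simple pole: residue = g(a) at a = -3, which is 2451/46.


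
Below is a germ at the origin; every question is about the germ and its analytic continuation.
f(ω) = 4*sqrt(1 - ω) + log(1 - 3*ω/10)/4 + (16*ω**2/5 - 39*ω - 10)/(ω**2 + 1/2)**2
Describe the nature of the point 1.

The term (4)*sqrt(1 - ω/(1)) has argument 1 - 1/(1) = 0 at 1: a square-root (algebraic, two-sheeted) branch point; the remaining terms are analytic or single-valued there.

The point is an algebraic (square-root) branch point.


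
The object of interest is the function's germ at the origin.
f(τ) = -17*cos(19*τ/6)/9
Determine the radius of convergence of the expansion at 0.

The radius of convergence is infinite.

The factor cos(19*τ/6) is entire and contributes no finite singular point.
The polynomial part has no poles.
No finite singular points: the Taylor series at 0 converges everywhere.


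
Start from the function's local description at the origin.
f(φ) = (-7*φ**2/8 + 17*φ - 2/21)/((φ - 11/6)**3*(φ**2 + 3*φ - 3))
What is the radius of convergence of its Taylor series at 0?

Denominator factor (φ - 11/6)^3: pole of order 3 at 11/6, modulus 11/6.
Denominator factor (φ**2 + 3*φ - 3): discriminant 21, real irrational roots -3/2 + (1/2)*sqrt(21) and -3/2 - (1/2)*sqrt(21); poles of order 1, moduli -3/2 + (1/2)*sqrt(21) and 3/2 + (1/2)*sqrt(21).
The radius of convergence is the smallest modulus among the singular points: -3/2 + (1/2)*sqrt(21).

The radius of convergence is -3/2 + (1/2)*sqrt(21).


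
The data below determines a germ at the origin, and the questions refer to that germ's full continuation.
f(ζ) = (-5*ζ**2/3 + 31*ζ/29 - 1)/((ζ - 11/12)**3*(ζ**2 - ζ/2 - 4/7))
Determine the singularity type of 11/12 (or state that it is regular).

The point is a pole of order 3.

The denominator factor ζ - 11/12 vanishes at 11/12 and appears to the power 3; the numerator there equals -17797/12528, nonzero, and no other factor vanishes.
Hence a pole whose order is the multiplicity, 3.


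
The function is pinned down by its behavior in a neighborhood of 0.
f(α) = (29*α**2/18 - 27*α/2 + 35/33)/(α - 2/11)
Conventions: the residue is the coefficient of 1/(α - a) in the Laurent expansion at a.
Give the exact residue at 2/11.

The residue is -1460/1089.

At the order-1 pole 2/11 set g(α) = (α - (2/11))*f(α) = 29*α**2/18 - 27*α/2 + 35/33.
Simple pole: residue = g(a) at a = 2/11, which is -1460/1089.


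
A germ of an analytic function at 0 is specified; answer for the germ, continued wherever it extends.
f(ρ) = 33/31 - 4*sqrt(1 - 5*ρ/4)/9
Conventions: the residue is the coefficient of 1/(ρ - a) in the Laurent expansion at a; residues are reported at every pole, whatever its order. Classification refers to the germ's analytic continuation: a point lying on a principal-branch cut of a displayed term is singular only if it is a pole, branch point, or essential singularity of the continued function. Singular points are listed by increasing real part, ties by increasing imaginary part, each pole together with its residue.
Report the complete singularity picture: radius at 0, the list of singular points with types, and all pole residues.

Radius of convergence at 0: 4/5.
At 4/5: an algebraic (square-root) branch point.

Branch term (-4/9)*sqrt(1 - ρ/(4/5)): its argument vanishes at ρ = 4/5, a square-root branch point, modulus 4/5.
The radius of convergence is the smallest modulus among the singular points: 4/5.


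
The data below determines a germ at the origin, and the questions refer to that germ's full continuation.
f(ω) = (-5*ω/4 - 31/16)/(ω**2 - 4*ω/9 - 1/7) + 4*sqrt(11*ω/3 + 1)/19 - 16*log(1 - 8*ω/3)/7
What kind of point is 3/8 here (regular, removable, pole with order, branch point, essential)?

The point is a logarithmic branch point.

The term (-16/7)*log(1 - ω/(3/8)) has argument 1 - 3/8/(3/8) = 0 at 3/8: a logarithmic (infinitely-sheeted) branch point; the remaining terms are analytic or single-valued there.


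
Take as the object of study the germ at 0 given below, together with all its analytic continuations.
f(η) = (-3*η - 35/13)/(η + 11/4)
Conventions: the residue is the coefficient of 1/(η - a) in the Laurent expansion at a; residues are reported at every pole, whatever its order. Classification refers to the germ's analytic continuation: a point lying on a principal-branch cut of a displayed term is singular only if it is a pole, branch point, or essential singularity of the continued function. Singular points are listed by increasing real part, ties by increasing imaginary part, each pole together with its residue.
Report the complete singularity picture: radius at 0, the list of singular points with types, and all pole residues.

Denominator factor (η + 11/4): pole of order 1 at -11/4, modulus 11/4.
The radius of convergence is the smallest modulus among the singular points: 11/4.
At the order-1 pole -11/4 set g(η) = (η - (-11/4))*f(η) = -3*η - 35/13.
Simple pole: residue = g(a) at a = -11/4, which is 289/52.

Radius of convergence at 0: 11/4.
At -11/4: a pole of order 1; residue 289/52.


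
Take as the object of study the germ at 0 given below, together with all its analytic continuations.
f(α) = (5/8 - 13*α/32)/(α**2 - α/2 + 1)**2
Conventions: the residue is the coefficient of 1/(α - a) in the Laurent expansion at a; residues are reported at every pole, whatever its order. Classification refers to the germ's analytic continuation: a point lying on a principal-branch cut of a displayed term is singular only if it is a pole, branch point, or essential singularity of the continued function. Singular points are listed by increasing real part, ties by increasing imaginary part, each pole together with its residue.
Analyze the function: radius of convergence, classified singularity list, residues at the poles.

Denominator factor (α**2 - α/2 + 1)^2: discriminant -15/4, complex-conjugate roots (1/4) + ((1/4)*sqrt(15))*i and (1/4) - ((1/4)*sqrt(15))*i; poles of order 2, moduli 1 and 1.
The radius of convergence is the smallest modulus among the singular points: 1.
The factor α**2 - α/2 + 1 splits as (α - a)(α - a') with a = (1/4) - ((1/4)*sqrt(15))*i, a' = (1/4) + ((1/4)*sqrt(15))*i. At the order-2 pole a set g(α) = (α - a)^2*f(α) = [5/8 - 13*α/32] / (α - a')^2.
Order-2 pole: residue = g'(a); g'((1/4) - ((1/4)*sqrt(15))*i) = ((67/1800)*sqrt(15))*i, so the residue is ((67/1800)*sqrt(15))*i.
The factor α**2 - α/2 + 1 splits as (α - a)(α - a') with a = (1/4) + ((1/4)*sqrt(15))*i, a' = (1/4) - ((1/4)*sqrt(15))*i. At the order-2 pole a set g(α) = (α - a)^2*f(α) = [5/8 - 13*α/32] / (α - a')^2.
Order-2 pole: residue = g'(a); g'((1/4) + ((1/4)*sqrt(15))*i) = -((67/1800)*sqrt(15))*i, so the residue is -((67/1800)*sqrt(15))*i.
List the singular points by increasing real part (a conjugate pair: the negative imaginary part first).

Radius of convergence at 0: 1.
At (1/4) - ((1/4)*sqrt(15))*i: a pole of order 2; residue ((67/1800)*sqrt(15))*i.
At (1/4) + ((1/4)*sqrt(15))*i: a pole of order 2; residue -((67/1800)*sqrt(15))*i.


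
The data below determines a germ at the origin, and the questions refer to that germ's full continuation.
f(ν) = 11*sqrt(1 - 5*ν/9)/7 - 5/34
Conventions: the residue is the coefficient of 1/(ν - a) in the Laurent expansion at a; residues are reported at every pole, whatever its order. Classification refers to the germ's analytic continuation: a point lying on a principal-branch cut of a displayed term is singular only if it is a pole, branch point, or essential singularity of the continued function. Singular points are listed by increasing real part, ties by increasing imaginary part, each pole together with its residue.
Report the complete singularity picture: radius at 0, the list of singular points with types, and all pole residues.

Branch term (11/7)*sqrt(1 - ν/(9/5)): its argument vanishes at ν = 9/5, a square-root branch point, modulus 9/5.
The radius of convergence is the smallest modulus among the singular points: 9/5.

Radius of convergence at 0: 9/5.
At 9/5: an algebraic (square-root) branch point.


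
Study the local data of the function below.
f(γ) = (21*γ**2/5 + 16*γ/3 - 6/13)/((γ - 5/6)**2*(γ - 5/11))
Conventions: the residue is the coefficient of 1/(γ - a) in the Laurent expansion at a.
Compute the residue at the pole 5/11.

The residue is 160284/8125.

At the order-1 pole 5/11 set g(γ) = (γ - (5/11))*f(γ) = (21*γ**2/5 + 16*γ/3 - 6/13)/(γ - 5/6)**2.
Simple pole: residue = g(a) at a = 5/11, which is 160284/8125.


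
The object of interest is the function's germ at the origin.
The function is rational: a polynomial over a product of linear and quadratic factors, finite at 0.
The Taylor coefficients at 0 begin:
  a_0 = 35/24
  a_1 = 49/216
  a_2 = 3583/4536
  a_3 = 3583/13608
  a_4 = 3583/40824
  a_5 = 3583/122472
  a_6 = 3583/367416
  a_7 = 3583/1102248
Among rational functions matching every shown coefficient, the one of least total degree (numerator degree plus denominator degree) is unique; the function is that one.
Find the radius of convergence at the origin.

No rational of total degree below 3 reproduces all 8 coefficients; solving the [2/1] Pade equations on them gives f(ν) = (-15*ν**2/7 + 7*ν/9 - 35/8)/(ν - 3), whose expansion matches every shown term.
Denominator factor (ν - 3): pole of order 1 at 3, modulus 3.
The radius of convergence is the smallest modulus among the singular points: 3.

The radius of convergence is 3.


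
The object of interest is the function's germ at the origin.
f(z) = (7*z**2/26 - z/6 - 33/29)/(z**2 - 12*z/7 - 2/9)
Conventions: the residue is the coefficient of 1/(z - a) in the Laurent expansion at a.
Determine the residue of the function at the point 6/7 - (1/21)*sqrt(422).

The factor z**2 - 12*z/7 - 2/9 splits as (z - a)(z - a') with a = 6/7 - (1/21)*sqrt(422), a' = 6/7 + (1/21)*sqrt(422). At the order-1 pole a set g(z) = (z - a)*f(z) = [7*z**2/26 - z/6 - 33/29] / (z - a').
Simple pole: residue = g(a) at a = 6/7 - (1/21)*sqrt(422), which is 23/156 + (19603/954564)*sqrt(422).

The residue is 23/156 + (19603/954564)*sqrt(422).


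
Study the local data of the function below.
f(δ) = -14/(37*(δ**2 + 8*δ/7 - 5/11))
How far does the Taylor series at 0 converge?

Denominator factor (δ**2 + 8*δ/7 - 5/11): discriminant 1684/539, real irrational roots -4/7 + (1/77)*sqrt(4631) and -4/7 - (1/77)*sqrt(4631); poles of order 1, moduli -4/7 + (1/77)*sqrt(4631) and 4/7 + (1/77)*sqrt(4631).
The radius of convergence is the smallest modulus among the singular points: -4/7 + (1/77)*sqrt(4631).

The radius of convergence is -4/7 + (1/77)*sqrt(4631).


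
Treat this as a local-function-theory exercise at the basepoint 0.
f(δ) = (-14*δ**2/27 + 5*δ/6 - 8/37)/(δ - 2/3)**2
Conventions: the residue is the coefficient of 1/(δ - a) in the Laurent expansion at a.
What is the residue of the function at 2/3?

At the order-2 pole 2/3 set g(δ) = (δ - (2/3))^2*f(δ) = -14*δ**2/27 + 5*δ/6 - 8/37.
Order-2 pole: residue = g'(a); g'(2/3) = 23/162, so the residue is 23/162.

The residue is 23/162.


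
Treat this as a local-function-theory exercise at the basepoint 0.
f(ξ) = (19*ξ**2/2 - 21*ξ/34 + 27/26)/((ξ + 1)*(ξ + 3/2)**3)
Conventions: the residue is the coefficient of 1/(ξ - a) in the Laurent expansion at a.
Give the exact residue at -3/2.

At the order-3 pole -3/2 set g(ξ) = (ξ - (-3/2))^3*f(ξ) = (19*ξ**2/2 - 21*ξ/34 + 27/26)/(ξ + 1).
Order-3 pole: residue = g''(a)/2; g''(-3/2) = -39448/221, so the residue is -19724/221.

The residue is -19724/221.


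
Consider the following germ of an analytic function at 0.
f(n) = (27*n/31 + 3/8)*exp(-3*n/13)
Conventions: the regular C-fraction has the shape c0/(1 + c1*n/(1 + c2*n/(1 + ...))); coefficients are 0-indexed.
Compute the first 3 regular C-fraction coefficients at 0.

The regular C-fraction coefficients are [3/8, -843/403, 528915/226486].

Taylor coefficients (expand at 0): a_0 = 3/8, a_1 = 2529/3224, a_2 = -16011/83824.
c0 = a_0 = 3/8. Peel one level at a time: if S = 1 + c*n/S' with S'(0) = 1, then c is the n-coefficient of S and S' = c*n/(S - 1).
S_1 = c0/f = 1 + (-843/403)*n + (1586745/324818)*n^2 + ...; c1 = -843/403.
S_2 = c1*n/(S_1 - 1) = 1 + (528915/226486)*n + ...; c2 = 528915/226486.


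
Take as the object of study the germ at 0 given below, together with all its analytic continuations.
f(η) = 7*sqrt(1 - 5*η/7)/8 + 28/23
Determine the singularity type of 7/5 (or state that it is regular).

The term (7/8)*sqrt(1 - η/(7/5)) has argument 1 - 7/5/(7/5) = 0 at 7/5: a square-root (algebraic, two-sheeted) branch point; the remaining terms are analytic or single-valued there.

The point is an algebraic (square-root) branch point.


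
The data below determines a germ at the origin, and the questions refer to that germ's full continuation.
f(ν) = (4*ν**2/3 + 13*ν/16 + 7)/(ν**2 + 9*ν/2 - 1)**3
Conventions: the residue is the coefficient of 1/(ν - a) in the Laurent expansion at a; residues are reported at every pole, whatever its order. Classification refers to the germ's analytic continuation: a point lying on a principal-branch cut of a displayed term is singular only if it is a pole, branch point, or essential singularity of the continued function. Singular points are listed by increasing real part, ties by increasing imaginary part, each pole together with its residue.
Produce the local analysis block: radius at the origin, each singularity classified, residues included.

Denominator factor (ν**2 + 9*ν/2 - 1)^3: discriminant 97/4, real irrational roots -9/4 + (1/4)*sqrt(97) and -9/4 - (1/4)*sqrt(97); poles of order 3, moduli -9/4 + (1/4)*sqrt(97) and 9/4 + (1/4)*sqrt(97).
The radius of convergence is the smallest modulus among the singular points: -9/4 + (1/4)*sqrt(97).
The factor ν**2 + 9*ν/2 - 1 splits as (ν - a)(ν - a') with a = -9/4 - (1/4)*sqrt(97), a' = -9/4 + (1/4)*sqrt(97). At the order-3 pole a set g(ν) = (ν - a)^3*f(ν) = [4*ν**2/3 + 13*ν/16 + 7] / (ν - a')^3.
Order-3 pole: residue = g''(a)/2; g''(-9/4 - (1/4)*sqrt(97)) = -(10630/2738019)*sqrt(97), so the residue is -(5315/2738019)*sqrt(97).
The factor ν**2 + 9*ν/2 - 1 splits as (ν - a)(ν - a') with a = -9/4 + (1/4)*sqrt(97), a' = -9/4 - (1/4)*sqrt(97). At the order-3 pole a set g(ν) = (ν - a)^3*f(ν) = [4*ν**2/3 + 13*ν/16 + 7] / (ν - a')^3.
Order-3 pole: residue = g''(a)/2; g''(-9/4 + (1/4)*sqrt(97)) = (10630/2738019)*sqrt(97), so the residue is (5315/2738019)*sqrt(97).
List the singular points by increasing real part (a conjugate pair: the negative imaginary part first).

Radius of convergence at 0: -9/4 + (1/4)*sqrt(97).
At -9/4 - (1/4)*sqrt(97): a pole of order 3; residue -(5315/2738019)*sqrt(97).
At -9/4 + (1/4)*sqrt(97): a pole of order 3; residue (5315/2738019)*sqrt(97).


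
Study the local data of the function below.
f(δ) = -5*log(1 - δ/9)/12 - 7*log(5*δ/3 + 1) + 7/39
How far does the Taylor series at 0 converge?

The radius of convergence is 3/5.

Branch term (-5/12)*log(1 - δ/(9)): its argument vanishes at δ = 9, a logarithmic branch point, modulus 9.
Branch term (-7)*log(1 - δ/(-3/5)): its argument vanishes at δ = -3/5, a logarithmic branch point, modulus 3/5.
The radius of convergence is the smallest modulus among the singular points: 3/5.


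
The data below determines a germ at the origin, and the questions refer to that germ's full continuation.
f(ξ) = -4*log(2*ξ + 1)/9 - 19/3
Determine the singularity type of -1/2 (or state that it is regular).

The point is a logarithmic branch point.

The term (-4/9)*log(1 - ξ/(-1/2)) has argument 1 - -1/2/(-1/2) = 0 at -1/2: a logarithmic (infinitely-sheeted) branch point; the remaining terms are analytic or single-valued there.


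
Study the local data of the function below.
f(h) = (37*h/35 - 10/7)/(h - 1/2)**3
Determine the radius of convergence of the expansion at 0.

The radius of convergence is 1/2.

Denominator factor (h - 1/2)^3: pole of order 3 at 1/2, modulus 1/2.
The radius of convergence is the smallest modulus among the singular points: 1/2.


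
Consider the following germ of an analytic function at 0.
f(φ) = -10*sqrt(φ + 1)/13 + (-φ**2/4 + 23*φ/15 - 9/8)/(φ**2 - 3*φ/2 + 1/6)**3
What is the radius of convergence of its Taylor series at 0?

Denominator factor (φ**2 - 3*φ/2 + 1/6)^3: discriminant 19/12, real irrational roots 3/4 + (1/12)*sqrt(57) and 3/4 - (1/12)*sqrt(57); poles of order 3, moduli 3/4 + (1/12)*sqrt(57) and 3/4 - (1/12)*sqrt(57).
Branch term (-10/13)*sqrt(1 - φ/(-1)): its argument vanishes at φ = -1, a square-root branch point, modulus 1.
The radius of convergence is the smallest modulus among the singular points: 3/4 - (1/12)*sqrt(57).

The radius of convergence is 3/4 - (1/12)*sqrt(57).


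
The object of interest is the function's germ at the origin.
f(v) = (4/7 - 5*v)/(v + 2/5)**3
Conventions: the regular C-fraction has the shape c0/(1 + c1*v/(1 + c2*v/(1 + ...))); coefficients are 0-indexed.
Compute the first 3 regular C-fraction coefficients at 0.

The regular C-fraction coefficients are [125/14, 65/4, -515/52].

Taylor coefficients (expand at 0): a_0 = 125/14, a_1 = -8125/56, a_2 = 103125/112.
c0 = a_0 = 125/14. Peel one level at a time: if S = 1 + c*v/S' with S'(0) = 1, then c is the v-coefficient of S and S' = c*v/(S - 1).
S_1 = c0/f = 1 + (65/4)*v + (2575/16)*v^2 + ...; c1 = 65/4.
S_2 = c1*v/(S_1 - 1) = 1 + (-515/52)*v + ...; c2 = -515/52.


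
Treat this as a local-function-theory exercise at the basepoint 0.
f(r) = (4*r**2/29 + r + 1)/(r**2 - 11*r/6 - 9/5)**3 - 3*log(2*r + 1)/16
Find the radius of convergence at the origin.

The radius of convergence is 1/2.

Denominator factor (r**2 - 11*r/6 - 9/5)^3: discriminant 1901/180, real irrational roots 11/12 + (1/60)*sqrt(9505) and 11/12 - (1/60)*sqrt(9505); poles of order 3, moduli 11/12 + (1/60)*sqrt(9505) and -11/12 + (1/60)*sqrt(9505).
Branch term (-3/16)*log(1 - r/(-1/2)): its argument vanishes at r = -1/2, a logarithmic branch point, modulus 1/2.
The radius of convergence is the smallest modulus among the singular points: 1/2.


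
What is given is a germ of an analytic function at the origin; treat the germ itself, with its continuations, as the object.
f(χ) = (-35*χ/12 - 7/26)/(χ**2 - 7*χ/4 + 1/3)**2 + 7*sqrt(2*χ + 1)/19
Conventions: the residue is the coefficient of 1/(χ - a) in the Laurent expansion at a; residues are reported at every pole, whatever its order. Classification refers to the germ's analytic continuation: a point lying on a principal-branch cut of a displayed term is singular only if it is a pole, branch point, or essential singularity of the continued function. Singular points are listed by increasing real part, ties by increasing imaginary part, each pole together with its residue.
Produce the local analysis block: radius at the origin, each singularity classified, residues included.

Denominator factor (χ**2 - 7*χ/4 + 1/3)^2: discriminant 83/48, real irrational roots 7/8 + (1/24)*sqrt(249) and 7/8 - (1/24)*sqrt(249); poles of order 2, moduli 7/8 + (1/24)*sqrt(249) and 7/8 - (1/24)*sqrt(249).
Branch term (7/19)*sqrt(1 - χ/(-1/2)): its argument vanishes at χ = -1/2, a square-root branch point, modulus 1/2.
The radius of convergence is the smallest modulus among the singular points: 7/8 - (1/24)*sqrt(249).
The branch term is analytic at 7/8 - (1/24)*sqrt(249) and contributes nothing to the residue; only the rational part matters.
The factor χ**2 - 7*χ/4 + 1/3 splits as (χ - a)(χ - a') with a = 7/8 - (1/24)*sqrt(249), a' = 7/8 + (1/24)*sqrt(249). At the order-2 pole a set g(χ) = (χ - a)^2*(rational part) = [-35*χ/12 - 7/26] / (χ - a')^2.
Order-2 pole: residue = g'(a); g'(7/8 - (1/24)*sqrt(249)) = -(14084/89557)*sqrt(249), so the residue is -(14084/89557)*sqrt(249).
The branch term is analytic at 7/8 + (1/24)*sqrt(249) and contributes nothing to the residue; only the rational part matters.
The factor χ**2 - 7*χ/4 + 1/3 splits as (χ - a)(χ - a') with a = 7/8 + (1/24)*sqrt(249), a' = 7/8 - (1/24)*sqrt(249). At the order-2 pole a set g(χ) = (χ - a)^2*(rational part) = [-35*χ/12 - 7/26] / (χ - a')^2.
Order-2 pole: residue = g'(a); g'(7/8 + (1/24)*sqrt(249)) = (14084/89557)*sqrt(249), so the residue is (14084/89557)*sqrt(249).
List the singular points by increasing real part (a conjugate pair: the negative imaginary part first).

Radius of convergence at 0: 7/8 - (1/24)*sqrt(249).
At -1/2: an algebraic (square-root) branch point.
At 7/8 - (1/24)*sqrt(249): a pole of order 2; residue -(14084/89557)*sqrt(249).
At 7/8 + (1/24)*sqrt(249): a pole of order 2; residue (14084/89557)*sqrt(249).


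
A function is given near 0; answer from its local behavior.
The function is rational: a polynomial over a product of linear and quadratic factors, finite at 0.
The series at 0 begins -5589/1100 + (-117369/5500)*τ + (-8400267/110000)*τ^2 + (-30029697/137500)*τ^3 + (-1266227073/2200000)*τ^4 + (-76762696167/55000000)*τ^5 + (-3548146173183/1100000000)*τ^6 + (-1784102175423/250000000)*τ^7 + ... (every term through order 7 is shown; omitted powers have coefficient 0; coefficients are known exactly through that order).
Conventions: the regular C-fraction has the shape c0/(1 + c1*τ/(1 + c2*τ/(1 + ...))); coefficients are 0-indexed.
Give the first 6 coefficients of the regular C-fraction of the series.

Taylor coefficients (read off): a_0 = -5589/1100, a_1 = -117369/5500, a_2 = -8400267/110000, a_3 = -30029697/137500, a_4 = -1266227073/2200000, a_5 = -76762696167/55000000.
c0 = a_0 = -5589/1100. Peel one level at a time: if S = 1 + c*τ/S' with S'(0) = 1, then c is the τ-coefficient of S and S' = c*τ/(S - 1).
S_1 = c0/f = 1 + (-21/5)*τ + (261/100)*τ^2 + ...; c1 = -21/5.
S_2 = c1*τ/(S_1 - 1) = 1 + (87/140)*τ + (50409/19600)*τ^2 + ...; c2 = 87/140.
S_3 = c2*τ/(S_2 - 1) = 1 + (-16803/4060)*τ + (13797/841)*τ^2 + ...; c3 = -16803/4060.
S_4 = c3*τ/(S_3 - 1) = 1 + (214620/54143)*τ + (-4210920/3485689)*τ^2 + ...; c4 = 214620/54143.
S_5 = c4*τ/(S_4 - 1) = 1 + (290754/954037)*τ + ...; c5 = 290754/954037.

The regular C-fraction coefficients are [-5589/1100, -21/5, 87/140, -16803/4060, 214620/54143, 290754/954037].


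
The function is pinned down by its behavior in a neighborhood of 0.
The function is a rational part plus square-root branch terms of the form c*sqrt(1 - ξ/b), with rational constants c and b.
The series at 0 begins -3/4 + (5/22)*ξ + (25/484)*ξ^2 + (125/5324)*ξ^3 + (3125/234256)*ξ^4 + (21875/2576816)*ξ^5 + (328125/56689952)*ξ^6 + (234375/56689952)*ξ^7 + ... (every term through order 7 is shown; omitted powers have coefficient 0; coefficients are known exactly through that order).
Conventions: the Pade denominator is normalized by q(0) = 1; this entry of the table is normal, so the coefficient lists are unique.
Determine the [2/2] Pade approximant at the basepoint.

Taylor coefficients needed (read off): a_0 = -3/4, a_1 = 5/22, a_2 = 25/484, a_3 = 125/5324, a_4 = 3125/234256.
Write the denominator as Q(ξ) = 1 + q1*ξ + q2*ξ^2. Requiring Q*f - P = O(ξ^5) with deg P <= 2 kills the coefficients of ξ^3..ξ^4 in Q*f:
  ξ^3: a_3 + q1*a_2 + q2*a_1 = 0, i.e. 125/5324 + (25/484)*q1 + (5/22)*q2 = 0.
  ξ^4: a_4 + q1*a_3 + q2*a_2 = 0, i.e. 3125/234256 + (125/5324)*q1 + (25/484)*q2 = 0.
Solving this linear system: q1 = -15/22, q2 = 25/484.
The numerator is Q*f truncated at degree 2: P0 = a_0 = -3/4; P1 = a_1 + q1*a_0 = 65/88; P2 = a_2 + q1*a_1 + q2*a_0 = -25/176.

The Pade approximant has numerator coefficients [-3/4, 65/88, -25/176]; denominator coefficients [1, -15/22, 25/484].


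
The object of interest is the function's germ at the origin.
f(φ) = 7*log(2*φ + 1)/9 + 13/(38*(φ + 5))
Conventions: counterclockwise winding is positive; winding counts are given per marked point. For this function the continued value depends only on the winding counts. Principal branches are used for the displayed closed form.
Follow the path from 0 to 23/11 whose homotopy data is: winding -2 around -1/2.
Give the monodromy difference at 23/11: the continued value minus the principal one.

The rational part is single-valued and drops out of the difference; each branch term changes only by its own monodromy.
(7/9)*log(1 - φ/(-1/2)): each positive loop around -1/2 adds 2*pi*i to the log, so winding -2 contributes (7/9)*(-2)*2*pi*i = -(28/9)*pi*i.
Summing the contributions at φ = 23/11 gives -(28/9)*pi*i.

Continued minus principal equals -(28/9)*pi*i.


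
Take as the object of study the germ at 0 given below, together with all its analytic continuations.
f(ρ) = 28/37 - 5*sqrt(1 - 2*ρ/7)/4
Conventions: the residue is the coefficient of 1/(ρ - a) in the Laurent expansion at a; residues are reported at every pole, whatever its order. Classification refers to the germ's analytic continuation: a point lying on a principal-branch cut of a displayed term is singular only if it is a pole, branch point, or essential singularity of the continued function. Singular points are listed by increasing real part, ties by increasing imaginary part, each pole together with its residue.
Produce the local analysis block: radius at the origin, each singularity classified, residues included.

Branch term (-5/4)*sqrt(1 - ρ/(7/2)): its argument vanishes at ρ = 7/2, a square-root branch point, modulus 7/2.
The radius of convergence is the smallest modulus among the singular points: 7/2.

Radius of convergence at 0: 7/2.
At 7/2: an algebraic (square-root) branch point.


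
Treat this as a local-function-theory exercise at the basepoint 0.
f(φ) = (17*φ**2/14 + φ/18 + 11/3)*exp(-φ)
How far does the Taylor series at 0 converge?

The factor exp(-φ) is entire and contributes no finite singular point.
The polynomial part has no poles.
No finite singular points: the Taylor series at 0 converges everywhere.

The radius of convergence is infinite.


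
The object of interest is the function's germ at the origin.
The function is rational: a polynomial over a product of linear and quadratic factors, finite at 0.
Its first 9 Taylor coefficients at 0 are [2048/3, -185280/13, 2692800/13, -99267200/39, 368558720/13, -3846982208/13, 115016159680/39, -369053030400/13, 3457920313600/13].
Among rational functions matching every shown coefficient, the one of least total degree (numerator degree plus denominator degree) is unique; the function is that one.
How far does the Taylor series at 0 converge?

No rational of total degree below 7 reproduces all 9 coefficients; solving the [1/6] Pade equations on them gives f(θ) = (-17*θ/13 - 32/3)/(θ**2 - 7*θ/4 - 1/4)**3, whose expansion matches every shown term.
Denominator factor (θ**2 - 7*θ/4 - 1/4)^3: discriminant 65/16, real irrational roots 7/8 + (1/8)*sqrt(65) and 7/8 - (1/8)*sqrt(65); poles of order 3, moduli 7/8 + (1/8)*sqrt(65) and -7/8 + (1/8)*sqrt(65).
The radius of convergence is the smallest modulus among the singular points: -7/8 + (1/8)*sqrt(65).

The radius of convergence is -7/8 + (1/8)*sqrt(65).


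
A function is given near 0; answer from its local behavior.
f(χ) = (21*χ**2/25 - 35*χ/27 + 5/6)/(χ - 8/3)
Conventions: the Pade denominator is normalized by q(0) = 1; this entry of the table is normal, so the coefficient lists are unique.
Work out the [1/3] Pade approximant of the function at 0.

The Pade approximant has numerator coefficients [-5/16, -4990951/2311650]; denominator coefficients [1, 41555721/5137000, 23077467/2568500, 1869274827/321062500].

Taylor coefficients needed (expand at 0): a_0 = -5/16, a_1 = 425/1152, a_2 = -13567/76800, a_3 = -13567/204800, a_4 = -40701/1638400.
Write the denominator as Q(χ) = 1 + q1*χ + q2*χ^2 + q3*χ^3. Requiring Q*f - P = O(χ^5) with deg P <= 1 kills the coefficients of χ^2..χ^4 in Q*f:
  χ^2: a_2 + q1*a_1 + q2*a_0 = 0, i.e. -13567/76800 + (425/1152)*q1 + (-5/16)*q2 = 0.
  χ^3: a_3 + q1*a_2 + q2*a_1 + q3*a_0 = 0, i.e. -13567/204800 + (-13567/76800)*q1 + (425/1152)*q2 + (-5/16)*q3 = 0.
  χ^4: a_4 + q1*a_3 + q2*a_2 + q3*a_1 = 0, i.e. -40701/1638400 + (-13567/204800)*q1 + (-13567/76800)*q2 + (425/1152)*q3 = 0.
Solving this linear system: q1 = 41555721/5137000, q2 = 23077467/2568500, q3 = 1869274827/321062500.
The numerator is Q*f truncated at degree 1: P0 = a_0 = -5/16; P1 = a_1 + q1*a_0 = -4990951/2311650.


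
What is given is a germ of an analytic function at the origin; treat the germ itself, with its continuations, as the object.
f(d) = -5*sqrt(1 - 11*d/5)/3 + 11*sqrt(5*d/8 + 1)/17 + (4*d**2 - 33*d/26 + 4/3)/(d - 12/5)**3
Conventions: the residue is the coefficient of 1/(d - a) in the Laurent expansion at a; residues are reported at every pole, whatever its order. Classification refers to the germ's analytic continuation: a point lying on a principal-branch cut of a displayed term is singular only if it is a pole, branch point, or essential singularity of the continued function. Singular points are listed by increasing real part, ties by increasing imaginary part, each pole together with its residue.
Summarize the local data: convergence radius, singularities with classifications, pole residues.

Radius of convergence at 0: 5/11.
At -8/5: an algebraic (square-root) branch point.
At 5/11: an algebraic (square-root) branch point.
At 12/5: a pole of order 3; residue 4.

Denominator factor (d - 12/5)^3: pole of order 3 at 12/5, modulus 12/5.
Branch term (11/17)*sqrt(1 - d/(-8/5)): its argument vanishes at d = -8/5, a square-root branch point, modulus 8/5.
Branch term (-5/3)*sqrt(1 - d/(5/11)): its argument vanishes at d = 5/11, a square-root branch point, modulus 5/11.
The radius of convergence is the smallest modulus among the singular points: 5/11.
The branch terms are analytic at 12/5 and contribute nothing to the residue; only the rational part matters.
At the order-3 pole 12/5 set g(d) = (d - (12/5))^3*(rational part) = 4*d**2 - 33*d/26 + 4/3.
Order-3 pole: residue = g''(a)/2; g''(12/5) = 8, so the residue is 4.
List the singular points by increasing real part (a conjugate pair: the negative imaginary part first).


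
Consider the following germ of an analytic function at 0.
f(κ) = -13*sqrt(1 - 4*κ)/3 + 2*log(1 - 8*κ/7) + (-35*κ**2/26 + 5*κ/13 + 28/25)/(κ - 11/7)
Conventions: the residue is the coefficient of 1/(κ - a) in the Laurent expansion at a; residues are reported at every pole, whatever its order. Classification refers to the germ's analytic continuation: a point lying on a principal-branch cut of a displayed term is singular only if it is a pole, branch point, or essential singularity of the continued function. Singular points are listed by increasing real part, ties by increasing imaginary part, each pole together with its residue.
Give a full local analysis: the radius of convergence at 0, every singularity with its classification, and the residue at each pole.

Radius of convergence at 0: 1/4.
At 1/4: an algebraic (square-root) branch point.
At 7/8: a logarithmic branch point.
At 11/7: a pole of order 1; residue -7279/4550.

Denominator factor (κ - 11/7): pole of order 1 at 11/7, modulus 11/7.
Branch term (-13/3)*sqrt(1 - κ/(1/4)): its argument vanishes at κ = 1/4, a square-root branch point, modulus 1/4.
Branch term (2)*log(1 - κ/(7/8)): its argument vanishes at κ = 7/8, a logarithmic branch point, modulus 7/8.
The radius of convergence is the smallest modulus among the singular points: 1/4.
The branch terms are analytic at 11/7 and contribute nothing to the residue; only the rational part matters.
At the order-1 pole 11/7 set g(κ) = (κ - (11/7))*(rational part) = -35*κ**2/26 + 5*κ/13 + 28/25.
Simple pole: residue = g(a) at a = 11/7, which is -7279/4550.
List the singular points by increasing real part (a conjugate pair: the negative imaginary part first).


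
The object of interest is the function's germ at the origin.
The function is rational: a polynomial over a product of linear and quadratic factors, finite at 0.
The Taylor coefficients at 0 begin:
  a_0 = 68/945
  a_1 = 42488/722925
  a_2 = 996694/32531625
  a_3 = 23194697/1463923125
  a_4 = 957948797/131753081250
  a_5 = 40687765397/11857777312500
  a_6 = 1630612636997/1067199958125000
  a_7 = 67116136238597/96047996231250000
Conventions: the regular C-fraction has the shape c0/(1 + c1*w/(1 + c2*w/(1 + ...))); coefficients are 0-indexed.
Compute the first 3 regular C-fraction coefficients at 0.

The regular C-fraction coefficients are [68/945, -10622/13005, 1814033/6139516].

Taylor coefficients (read off): a_0 = 68/945, a_1 = 42488/722925, a_2 = 996694/32531625.
c0 = a_0 = 68/945. Peel one level at a time: if S = 1 + c*w/S' with S'(0) = 1, then c is the w-coefficient of S and S' = c*w/(S - 1).
S_1 = c0/f = 1 + (-10622/13005)*w + (1814033/7516890)*w^2 + ...; c1 = -10622/13005.
S_2 = c1*w/(S_1 - 1) = 1 + (1814033/6139516)*w + ...; c2 = 1814033/6139516.


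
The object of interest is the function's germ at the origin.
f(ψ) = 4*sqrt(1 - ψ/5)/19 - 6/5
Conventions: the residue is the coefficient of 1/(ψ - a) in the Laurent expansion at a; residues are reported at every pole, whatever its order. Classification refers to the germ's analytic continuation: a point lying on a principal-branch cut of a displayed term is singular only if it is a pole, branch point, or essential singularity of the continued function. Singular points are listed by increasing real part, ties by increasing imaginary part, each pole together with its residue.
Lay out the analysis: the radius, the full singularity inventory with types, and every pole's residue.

Radius of convergence at 0: 5.
At 5: an algebraic (square-root) branch point.

Branch term (4/19)*sqrt(1 - ψ/(5)): its argument vanishes at ψ = 5, a square-root branch point, modulus 5.
The radius of convergence is the smallest modulus among the singular points: 5.


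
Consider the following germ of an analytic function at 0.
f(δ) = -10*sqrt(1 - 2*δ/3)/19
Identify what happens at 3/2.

The term (-10/19)*sqrt(1 - δ/(3/2)) has argument 1 - 3/2/(3/2) = 0 at 3/2: a square-root (algebraic, two-sheeted) branch point; the remaining terms are analytic or single-valued there.

The point is an algebraic (square-root) branch point.


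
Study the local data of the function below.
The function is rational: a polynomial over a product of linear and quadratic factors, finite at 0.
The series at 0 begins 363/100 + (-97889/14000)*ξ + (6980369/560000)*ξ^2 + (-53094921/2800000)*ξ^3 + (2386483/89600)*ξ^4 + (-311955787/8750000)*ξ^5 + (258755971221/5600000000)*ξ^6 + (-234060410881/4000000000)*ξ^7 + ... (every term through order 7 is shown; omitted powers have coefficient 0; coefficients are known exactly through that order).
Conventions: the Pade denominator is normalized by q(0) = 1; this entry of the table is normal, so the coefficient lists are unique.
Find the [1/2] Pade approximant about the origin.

Taylor coefficients needed (read off): a_0 = 363/100, a_1 = -97889/14000, a_2 = 6980369/560000, a_3 = -53094921/2800000.
Write the denominator as Q(ξ) = 1 + q1*ξ + q2*ξ^2. Requiring Q*f - P = O(ξ^4) with deg P <= 1 kills the coefficients of ξ^2..ξ^3 in Q*f:
  ξ^2: a_2 + q1*a_1 + q2*a_0 = 0, i.e. 6980369/560000 + (-97889/14000)*q1 + (363/100)*q2 = 0.
  ξ^3: a_3 + q1*a_2 + q2*a_1 = 0, i.e. -53094921/2800000 + (6980369/560000)*q1 + (-97889/14000)*q2 = 0.
Solving this linear system: q1 = 9811117/1949860, q2 = 488100649/77994400.
The numerator is Q*f truncated at degree 1: P0 = a_0 = 363/100; P1 = a_1 + q1*a_0 = 69938891/6204100.

The Pade approximant has numerator coefficients [363/100, 69938891/6204100]; denominator coefficients [1, 9811117/1949860, 488100649/77994400].
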